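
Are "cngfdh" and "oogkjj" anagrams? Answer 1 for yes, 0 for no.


Strings: "cngfdh", "oogkjj"
Sorted first:  cdfghn
Sorted second: gjjkoo
Differ at position 0: 'c' vs 'g' => not anagrams

0


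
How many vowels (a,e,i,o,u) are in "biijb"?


Input: biijb
Checking each character:
  'b' at position 0: consonant
  'i' at position 1: vowel (running total: 1)
  'i' at position 2: vowel (running total: 2)
  'j' at position 3: consonant
  'b' at position 4: consonant
Total vowels: 2

2


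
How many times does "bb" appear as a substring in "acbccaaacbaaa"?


Searching for "bb" in "acbccaaacbaaa"
Scanning each position:
  Position 0: "ac" => no
  Position 1: "cb" => no
  Position 2: "bc" => no
  Position 3: "cc" => no
  Position 4: "ca" => no
  Position 5: "aa" => no
  Position 6: "aa" => no
  Position 7: "ac" => no
  Position 8: "cb" => no
  Position 9: "ba" => no
  Position 10: "aa" => no
  Position 11: "aa" => no
Total occurrences: 0

0


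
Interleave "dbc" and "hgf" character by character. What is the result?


Interleaving "dbc" and "hgf":
  Position 0: 'd' from first, 'h' from second => "dh"
  Position 1: 'b' from first, 'g' from second => "bg"
  Position 2: 'c' from first, 'f' from second => "cf"
Result: dhbgcf

dhbgcf


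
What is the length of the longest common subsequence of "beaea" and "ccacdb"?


LCS of "beaea" and "ccacdb"
DP table:
           c    c    a    c    d    b
      0    0    0    0    0    0    0
  b   0    0    0    0    0    0    1
  e   0    0    0    0    0    0    1
  a   0    0    0    1    1    1    1
  e   0    0    0    1    1    1    1
  a   0    0    0    1    1    1    1
LCS length = dp[5][6] = 1

1


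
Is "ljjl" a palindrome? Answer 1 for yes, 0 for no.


Input: ljjl
Reversed: ljjl
  Compare pos 0 ('l') with pos 3 ('l'): match
  Compare pos 1 ('j') with pos 2 ('j'): match
Result: palindrome

1


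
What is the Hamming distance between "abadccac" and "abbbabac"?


Comparing "abadccac" and "abbbabac" position by position:
  Position 0: 'a' vs 'a' => same
  Position 1: 'b' vs 'b' => same
  Position 2: 'a' vs 'b' => differ
  Position 3: 'd' vs 'b' => differ
  Position 4: 'c' vs 'a' => differ
  Position 5: 'c' vs 'b' => differ
  Position 6: 'a' vs 'a' => same
  Position 7: 'c' vs 'c' => same
Total differences (Hamming distance): 4

4


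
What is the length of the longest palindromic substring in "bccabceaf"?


Input: "bccabceaf"
Checking substrings for palindromes:
  [1:3] "cc" (len 2) => palindrome
Longest palindromic substring: "cc" with length 2

2


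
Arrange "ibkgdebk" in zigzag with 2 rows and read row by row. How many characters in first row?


Zigzag "ibkgdebk" into 2 rows:
Placing characters:
  'i' => row 0
  'b' => row 1
  'k' => row 0
  'g' => row 1
  'd' => row 0
  'e' => row 1
  'b' => row 0
  'k' => row 1
Rows:
  Row 0: "ikdb"
  Row 1: "bgek"
First row length: 4

4


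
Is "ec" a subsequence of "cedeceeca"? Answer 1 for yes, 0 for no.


Check if "ec" is a subsequence of "cedeceeca"
Greedy scan:
  Position 0 ('c'): no match needed
  Position 1 ('e'): matches sub[0] = 'e'
  Position 2 ('d'): no match needed
  Position 3 ('e'): no match needed
  Position 4 ('c'): matches sub[1] = 'c'
  Position 5 ('e'): no match needed
  Position 6 ('e'): no match needed
  Position 7 ('c'): no match needed
  Position 8 ('a'): no match needed
All 2 characters matched => is a subsequence

1


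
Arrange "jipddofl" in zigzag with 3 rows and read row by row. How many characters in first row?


Zigzag "jipddofl" into 3 rows:
Placing characters:
  'j' => row 0
  'i' => row 1
  'p' => row 2
  'd' => row 1
  'd' => row 0
  'o' => row 1
  'f' => row 2
  'l' => row 1
Rows:
  Row 0: "jd"
  Row 1: "idol"
  Row 2: "pf"
First row length: 2

2


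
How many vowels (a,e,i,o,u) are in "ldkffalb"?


Input: ldkffalb
Checking each character:
  'l' at position 0: consonant
  'd' at position 1: consonant
  'k' at position 2: consonant
  'f' at position 3: consonant
  'f' at position 4: consonant
  'a' at position 5: vowel (running total: 1)
  'l' at position 6: consonant
  'b' at position 7: consonant
Total vowels: 1

1


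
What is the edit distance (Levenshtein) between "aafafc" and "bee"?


Computing edit distance: "aafafc" -> "bee"
DP table:
           b    e    e
      0    1    2    3
  a   1    1    2    3
  a   2    2    2    3
  f   3    3    3    3
  a   4    4    4    4
  f   5    5    5    5
  c   6    6    6    6
Edit distance = dp[6][3] = 6

6


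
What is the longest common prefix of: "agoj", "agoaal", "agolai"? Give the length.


Words: agoj, agoaal, agolai
  Position 0: all 'a' => match
  Position 1: all 'g' => match
  Position 2: all 'o' => match
  Position 3: ('j', 'a', 'l') => mismatch, stop
LCP = "ago" (length 3)

3


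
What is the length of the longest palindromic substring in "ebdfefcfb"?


Input: "ebdfefcfb"
Checking substrings for palindromes:
  [3:6] "fef" (len 3) => palindrome
  [5:8] "fcf" (len 3) => palindrome
Longest palindromic substring: "fef" with length 3

3


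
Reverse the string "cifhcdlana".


Input: cifhcdlana
Reading characters right to left:
  Position 9: 'a'
  Position 8: 'n'
  Position 7: 'a'
  Position 6: 'l'
  Position 5: 'd'
  Position 4: 'c'
  Position 3: 'h'
  Position 2: 'f'
  Position 1: 'i'
  Position 0: 'c'
Reversed: analdchfic

analdchfic


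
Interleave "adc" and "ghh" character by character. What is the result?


Interleaving "adc" and "ghh":
  Position 0: 'a' from first, 'g' from second => "ag"
  Position 1: 'd' from first, 'h' from second => "dh"
  Position 2: 'c' from first, 'h' from second => "ch"
Result: agdhch

agdhch


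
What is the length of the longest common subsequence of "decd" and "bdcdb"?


LCS of "decd" and "bdcdb"
DP table:
           b    d    c    d    b
      0    0    0    0    0    0
  d   0    0    1    1    1    1
  e   0    0    1    1    1    1
  c   0    0    1    2    2    2
  d   0    0    1    2    3    3
LCS length = dp[4][5] = 3

3


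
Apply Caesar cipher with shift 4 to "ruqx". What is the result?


Caesar cipher: shift "ruqx" by 4
  'r' (pos 17) + 4 = pos 21 = 'v'
  'u' (pos 20) + 4 = pos 24 = 'y'
  'q' (pos 16) + 4 = pos 20 = 'u'
  'x' (pos 23) + 4 = pos 1 = 'b'
Result: vyub

vyub


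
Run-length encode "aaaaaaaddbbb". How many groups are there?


Input: aaaaaaaddbbb
Scanning for consecutive runs:
  Group 1: 'a' x 7 (positions 0-6)
  Group 2: 'd' x 2 (positions 7-8)
  Group 3: 'b' x 3 (positions 9-11)
Total groups: 3

3


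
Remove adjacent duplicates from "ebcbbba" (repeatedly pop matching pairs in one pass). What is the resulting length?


Input: ebcbbba
Stack-based adjacent duplicate removal:
  Read 'e': push. Stack: e
  Read 'b': push. Stack: eb
  Read 'c': push. Stack: ebc
  Read 'b': push. Stack: ebcb
  Read 'b': matches stack top 'b' => pop. Stack: ebc
  Read 'b': push. Stack: ebcb
  Read 'a': push. Stack: ebcba
Final stack: "ebcba" (length 5)

5


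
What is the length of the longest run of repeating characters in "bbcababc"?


Input: "bbcababc"
Scanning for longest run:
  Position 1 ('b'): continues run of 'b', length=2
  Position 2 ('c'): new char, reset run to 1
  Position 3 ('a'): new char, reset run to 1
  Position 4 ('b'): new char, reset run to 1
  Position 5 ('a'): new char, reset run to 1
  Position 6 ('b'): new char, reset run to 1
  Position 7 ('c'): new char, reset run to 1
Longest run: 'b' with length 2

2


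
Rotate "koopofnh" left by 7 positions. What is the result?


Input: "koopofnh", rotate left by 7
First 7 characters: "koopofn"
Remaining characters: "h"
Concatenate remaining + first: "h" + "koopofn" = "hkoopofn"

hkoopofn


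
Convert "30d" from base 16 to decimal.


Input: "30d" in base 16
Positional expansion:
  Digit '3' (value 3) x 16^2 = 768
  Digit '0' (value 0) x 16^1 = 0
  Digit 'd' (value 13) x 16^0 = 13
Sum = 781

781


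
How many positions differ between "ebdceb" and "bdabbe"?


Comparing "ebdceb" and "bdabbe" position by position:
  Position 0: 'e' vs 'b' => DIFFER
  Position 1: 'b' vs 'd' => DIFFER
  Position 2: 'd' vs 'a' => DIFFER
  Position 3: 'c' vs 'b' => DIFFER
  Position 4: 'e' vs 'b' => DIFFER
  Position 5: 'b' vs 'e' => DIFFER
Positions that differ: 6

6


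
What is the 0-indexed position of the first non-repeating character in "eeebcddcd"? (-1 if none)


Input: eeebcddcd
Character frequencies:
  'b': 1
  'c': 2
  'd': 3
  'e': 3
Scanning left to right for freq == 1:
  Position 0 ('e'): freq=3, skip
  Position 1 ('e'): freq=3, skip
  Position 2 ('e'): freq=3, skip
  Position 3 ('b'): unique! => answer = 3

3


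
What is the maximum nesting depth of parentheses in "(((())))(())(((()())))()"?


Input: "(((())))(())(((()())))()"
Tracking depth:
  Position 0 '(': depth becomes 1
  Position 1 '(': depth becomes 2
  Position 2 '(': depth becomes 3
  Position 3 '(': depth becomes 4
  Position 4 ')': depth becomes 3
  Position 5 ')': depth becomes 2
  Position 6 ')': depth becomes 1
  Position 7 ')': depth becomes 0
  Position 8 '(': depth becomes 1
  Position 9 '(': depth becomes 2
  Position 10 ')': depth becomes 1
  Position 11 ')': depth becomes 0
  Position 12 '(': depth becomes 1
  Position 13 '(': depth becomes 2
  Position 14 '(': depth becomes 3
  Position 15 '(': depth becomes 4
  Position 16 ')': depth becomes 3
  Position 17 '(': depth becomes 4
  Position 18 ')': depth becomes 3
  Position 19 ')': depth becomes 2
  Position 20 ')': depth becomes 1
  Position 21 ')': depth becomes 0
  Position 22 '(': depth becomes 1
  Position 23 ')': depth becomes 0
Maximum depth reached: 4

4


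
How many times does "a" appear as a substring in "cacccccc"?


Searching for "a" in "cacccccc"
Scanning each position:
  Position 0: "c" => no
  Position 1: "a" => MATCH
  Position 2: "c" => no
  Position 3: "c" => no
  Position 4: "c" => no
  Position 5: "c" => no
  Position 6: "c" => no
  Position 7: "c" => no
Total occurrences: 1

1


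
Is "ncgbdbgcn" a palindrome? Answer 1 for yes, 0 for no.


Input: ncgbdbgcn
Reversed: ncgbdbgcn
  Compare pos 0 ('n') with pos 8 ('n'): match
  Compare pos 1 ('c') with pos 7 ('c'): match
  Compare pos 2 ('g') with pos 6 ('g'): match
  Compare pos 3 ('b') with pos 5 ('b'): match
Result: palindrome

1


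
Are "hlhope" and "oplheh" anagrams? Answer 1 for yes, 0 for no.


Strings: "hlhope", "oplheh"
Sorted first:  ehhlop
Sorted second: ehhlop
Sorted forms match => anagrams

1


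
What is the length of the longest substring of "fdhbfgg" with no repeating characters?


Input: "fdhbfgg"
Sliding window (track last position of each char):
  Position 0 ('f'): window [0,0] length 1 -- new best
  Position 1 ('d'): window [0,1] length 2 -- new best
  Position 2 ('h'): window [0,2] length 3 -- new best
  Position 3 ('b'): window [0,3] length 4 -- new best
  Position 4 ('f'): repeat (last at 0), move window start to 1
  Position 4 ('f'): window [1,4] length 4
  Position 5 ('g'): window [1,5] length 5 -- new best
  Position 6 ('g'): repeat (last at 5), move window start to 6
  Position 6 ('g'): window [6,6] length 1
Longest substring with no repeats: "dhbfg" with length 5

5


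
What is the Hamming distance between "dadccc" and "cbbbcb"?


Comparing "dadccc" and "cbbbcb" position by position:
  Position 0: 'd' vs 'c' => differ
  Position 1: 'a' vs 'b' => differ
  Position 2: 'd' vs 'b' => differ
  Position 3: 'c' vs 'b' => differ
  Position 4: 'c' vs 'c' => same
  Position 5: 'c' vs 'b' => differ
Total differences (Hamming distance): 5

5


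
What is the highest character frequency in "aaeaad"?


Input: aaeaad
Character counts:
  'a': 4
  'd': 1
  'e': 1
Maximum frequency: 4

4


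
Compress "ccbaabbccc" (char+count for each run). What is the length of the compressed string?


Input: ccbaabbccc
Runs:
  'c' x 2 => "c2"
  'b' x 1 => "b1"
  'a' x 2 => "a2"
  'b' x 2 => "b2"
  'c' x 3 => "c3"
Compressed: "c2b1a2b2c3"
Compressed length: 10

10


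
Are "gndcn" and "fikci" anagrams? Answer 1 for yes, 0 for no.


Strings: "gndcn", "fikci"
Sorted first:  cdgnn
Sorted second: cfiik
Differ at position 1: 'd' vs 'f' => not anagrams

0


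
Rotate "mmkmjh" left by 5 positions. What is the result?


Input: "mmkmjh", rotate left by 5
First 5 characters: "mmkmj"
Remaining characters: "h"
Concatenate remaining + first: "h" + "mmkmj" = "hmmkmj"

hmmkmj


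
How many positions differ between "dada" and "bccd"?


Comparing "dada" and "bccd" position by position:
  Position 0: 'd' vs 'b' => DIFFER
  Position 1: 'a' vs 'c' => DIFFER
  Position 2: 'd' vs 'c' => DIFFER
  Position 3: 'a' vs 'd' => DIFFER
Positions that differ: 4

4


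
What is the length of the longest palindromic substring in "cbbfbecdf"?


Input: "cbbfbecdf"
Checking substrings for palindromes:
  [2:5] "bfb" (len 3) => palindrome
  [1:3] "bb" (len 2) => palindrome
Longest palindromic substring: "bfb" with length 3

3


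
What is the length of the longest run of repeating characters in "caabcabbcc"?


Input: "caabcabbcc"
Scanning for longest run:
  Position 1 ('a'): new char, reset run to 1
  Position 2 ('a'): continues run of 'a', length=2
  Position 3 ('b'): new char, reset run to 1
  Position 4 ('c'): new char, reset run to 1
  Position 5 ('a'): new char, reset run to 1
  Position 6 ('b'): new char, reset run to 1
  Position 7 ('b'): continues run of 'b', length=2
  Position 8 ('c'): new char, reset run to 1
  Position 9 ('c'): continues run of 'c', length=2
Longest run: 'a' with length 2

2


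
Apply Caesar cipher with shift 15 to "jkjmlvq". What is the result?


Caesar cipher: shift "jkjmlvq" by 15
  'j' (pos 9) + 15 = pos 24 = 'y'
  'k' (pos 10) + 15 = pos 25 = 'z'
  'j' (pos 9) + 15 = pos 24 = 'y'
  'm' (pos 12) + 15 = pos 1 = 'b'
  'l' (pos 11) + 15 = pos 0 = 'a'
  'v' (pos 21) + 15 = pos 10 = 'k'
  'q' (pos 16) + 15 = pos 5 = 'f'
Result: yzybakf

yzybakf


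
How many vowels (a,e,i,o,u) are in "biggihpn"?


Input: biggihpn
Checking each character:
  'b' at position 0: consonant
  'i' at position 1: vowel (running total: 1)
  'g' at position 2: consonant
  'g' at position 3: consonant
  'i' at position 4: vowel (running total: 2)
  'h' at position 5: consonant
  'p' at position 6: consonant
  'n' at position 7: consonant
Total vowels: 2

2


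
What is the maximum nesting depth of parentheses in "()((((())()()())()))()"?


Input: "()((((())()()())()))()"
Tracking depth:
  Position 0 '(': depth becomes 1
  Position 1 ')': depth becomes 0
  Position 2 '(': depth becomes 1
  Position 3 '(': depth becomes 2
  Position 4 '(': depth becomes 3
  Position 5 '(': depth becomes 4
  Position 6 '(': depth becomes 5
  Position 7 ')': depth becomes 4
  Position 8 ')': depth becomes 3
  Position 9 '(': depth becomes 4
  Position 10 ')': depth becomes 3
  Position 11 '(': depth becomes 4
  Position 12 ')': depth becomes 3
  Position 13 '(': depth becomes 4
  Position 14 ')': depth becomes 3
  Position 15 ')': depth becomes 2
  Position 16 '(': depth becomes 3
  Position 17 ')': depth becomes 2
  Position 18 ')': depth becomes 1
  Position 19 ')': depth becomes 0
  Position 20 '(': depth becomes 1
  Position 21 ')': depth becomes 0
Maximum depth reached: 5

5


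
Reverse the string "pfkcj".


Input: pfkcj
Reading characters right to left:
  Position 4: 'j'
  Position 3: 'c'
  Position 2: 'k'
  Position 1: 'f'
  Position 0: 'p'
Reversed: jckfp

jckfp


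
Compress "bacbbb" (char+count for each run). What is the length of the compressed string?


Input: bacbbb
Runs:
  'b' x 1 => "b1"
  'a' x 1 => "a1"
  'c' x 1 => "c1"
  'b' x 3 => "b3"
Compressed: "b1a1c1b3"
Compressed length: 8

8


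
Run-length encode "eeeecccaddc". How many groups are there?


Input: eeeecccaddc
Scanning for consecutive runs:
  Group 1: 'e' x 4 (positions 0-3)
  Group 2: 'c' x 3 (positions 4-6)
  Group 3: 'a' x 1 (positions 7-7)
  Group 4: 'd' x 2 (positions 8-9)
  Group 5: 'c' x 1 (positions 10-10)
Total groups: 5

5


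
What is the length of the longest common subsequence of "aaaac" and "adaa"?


LCS of "aaaac" and "adaa"
DP table:
           a    d    a    a
      0    0    0    0    0
  a   0    1    1    1    1
  a   0    1    1    2    2
  a   0    1    1    2    3
  a   0    1    1    2    3
  c   0    1    1    2    3
LCS length = dp[5][4] = 3

3


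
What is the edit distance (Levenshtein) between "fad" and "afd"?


Computing edit distance: "fad" -> "afd"
DP table:
           a    f    d
      0    1    2    3
  f   1    1    1    2
  a   2    1    2    2
  d   3    2    2    2
Edit distance = dp[3][3] = 2

2


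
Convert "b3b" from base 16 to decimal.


Input: "b3b" in base 16
Positional expansion:
  Digit 'b' (value 11) x 16^2 = 2816
  Digit '3' (value 3) x 16^1 = 48
  Digit 'b' (value 11) x 16^0 = 11
Sum = 2875

2875


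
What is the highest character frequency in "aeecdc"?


Input: aeecdc
Character counts:
  'a': 1
  'c': 2
  'd': 1
  'e': 2
Maximum frequency: 2

2


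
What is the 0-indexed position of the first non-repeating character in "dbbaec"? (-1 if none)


Input: dbbaec
Character frequencies:
  'a': 1
  'b': 2
  'c': 1
  'd': 1
  'e': 1
Scanning left to right for freq == 1:
  Position 0 ('d'): unique! => answer = 0

0


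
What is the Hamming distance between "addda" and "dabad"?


Comparing "addda" and "dabad" position by position:
  Position 0: 'a' vs 'd' => differ
  Position 1: 'd' vs 'a' => differ
  Position 2: 'd' vs 'b' => differ
  Position 3: 'd' vs 'a' => differ
  Position 4: 'a' vs 'd' => differ
Total differences (Hamming distance): 5

5


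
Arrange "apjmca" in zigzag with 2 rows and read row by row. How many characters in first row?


Zigzag "apjmca" into 2 rows:
Placing characters:
  'a' => row 0
  'p' => row 1
  'j' => row 0
  'm' => row 1
  'c' => row 0
  'a' => row 1
Rows:
  Row 0: "ajc"
  Row 1: "pma"
First row length: 3

3


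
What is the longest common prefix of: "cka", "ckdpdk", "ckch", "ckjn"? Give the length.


Words: cka, ckdpdk, ckch, ckjn
  Position 0: all 'c' => match
  Position 1: all 'k' => match
  Position 2: ('a', 'd', 'c', 'j') => mismatch, stop
LCP = "ck" (length 2)

2


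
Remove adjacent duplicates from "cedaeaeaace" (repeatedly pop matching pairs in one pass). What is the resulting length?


Input: cedaeaeaace
Stack-based adjacent duplicate removal:
  Read 'c': push. Stack: c
  Read 'e': push. Stack: ce
  Read 'd': push. Stack: ced
  Read 'a': push. Stack: ceda
  Read 'e': push. Stack: cedae
  Read 'a': push. Stack: cedaea
  Read 'e': push. Stack: cedaeae
  Read 'a': push. Stack: cedaeaea
  Read 'a': matches stack top 'a' => pop. Stack: cedaeae
  Read 'c': push. Stack: cedaeaec
  Read 'e': push. Stack: cedaeaece
Final stack: "cedaeaece" (length 9)

9


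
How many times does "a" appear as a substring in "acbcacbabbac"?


Searching for "a" in "acbcacbabbac"
Scanning each position:
  Position 0: "a" => MATCH
  Position 1: "c" => no
  Position 2: "b" => no
  Position 3: "c" => no
  Position 4: "a" => MATCH
  Position 5: "c" => no
  Position 6: "b" => no
  Position 7: "a" => MATCH
  Position 8: "b" => no
  Position 9: "b" => no
  Position 10: "a" => MATCH
  Position 11: "c" => no
Total occurrences: 4

4


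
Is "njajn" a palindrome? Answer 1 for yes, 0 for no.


Input: njajn
Reversed: njajn
  Compare pos 0 ('n') with pos 4 ('n'): match
  Compare pos 1 ('j') with pos 3 ('j'): match
Result: palindrome

1


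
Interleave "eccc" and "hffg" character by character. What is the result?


Interleaving "eccc" and "hffg":
  Position 0: 'e' from first, 'h' from second => "eh"
  Position 1: 'c' from first, 'f' from second => "cf"
  Position 2: 'c' from first, 'f' from second => "cf"
  Position 3: 'c' from first, 'g' from second => "cg"
Result: ehcfcfcg

ehcfcfcg


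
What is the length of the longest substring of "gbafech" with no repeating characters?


Input: "gbafech"
Sliding window (track last position of each char):
  Position 0 ('g'): window [0,0] length 1 -- new best
  Position 1 ('b'): window [0,1] length 2 -- new best
  Position 2 ('a'): window [0,2] length 3 -- new best
  Position 3 ('f'): window [0,3] length 4 -- new best
  Position 4 ('e'): window [0,4] length 5 -- new best
  Position 5 ('c'): window [0,5] length 6 -- new best
  Position 6 ('h'): window [0,6] length 7 -- new best
Longest substring with no repeats: "gbafech" with length 7

7


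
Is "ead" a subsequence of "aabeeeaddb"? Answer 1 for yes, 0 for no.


Check if "ead" is a subsequence of "aabeeeaddb"
Greedy scan:
  Position 0 ('a'): no match needed
  Position 1 ('a'): no match needed
  Position 2 ('b'): no match needed
  Position 3 ('e'): matches sub[0] = 'e'
  Position 4 ('e'): no match needed
  Position 5 ('e'): no match needed
  Position 6 ('a'): matches sub[1] = 'a'
  Position 7 ('d'): matches sub[2] = 'd'
  Position 8 ('d'): no match needed
  Position 9 ('b'): no match needed
All 3 characters matched => is a subsequence

1


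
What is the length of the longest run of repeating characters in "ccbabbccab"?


Input: "ccbabbccab"
Scanning for longest run:
  Position 1 ('c'): continues run of 'c', length=2
  Position 2 ('b'): new char, reset run to 1
  Position 3 ('a'): new char, reset run to 1
  Position 4 ('b'): new char, reset run to 1
  Position 5 ('b'): continues run of 'b', length=2
  Position 6 ('c'): new char, reset run to 1
  Position 7 ('c'): continues run of 'c', length=2
  Position 8 ('a'): new char, reset run to 1
  Position 9 ('b'): new char, reset run to 1
Longest run: 'c' with length 2

2


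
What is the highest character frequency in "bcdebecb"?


Input: bcdebecb
Character counts:
  'b': 3
  'c': 2
  'd': 1
  'e': 2
Maximum frequency: 3

3


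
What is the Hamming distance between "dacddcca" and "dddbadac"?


Comparing "dacddcca" and "dddbadac" position by position:
  Position 0: 'd' vs 'd' => same
  Position 1: 'a' vs 'd' => differ
  Position 2: 'c' vs 'd' => differ
  Position 3: 'd' vs 'b' => differ
  Position 4: 'd' vs 'a' => differ
  Position 5: 'c' vs 'd' => differ
  Position 6: 'c' vs 'a' => differ
  Position 7: 'a' vs 'c' => differ
Total differences (Hamming distance): 7

7


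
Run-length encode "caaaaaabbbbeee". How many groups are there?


Input: caaaaaabbbbeee
Scanning for consecutive runs:
  Group 1: 'c' x 1 (positions 0-0)
  Group 2: 'a' x 6 (positions 1-6)
  Group 3: 'b' x 4 (positions 7-10)
  Group 4: 'e' x 3 (positions 11-13)
Total groups: 4

4


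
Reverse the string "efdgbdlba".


Input: efdgbdlba
Reading characters right to left:
  Position 8: 'a'
  Position 7: 'b'
  Position 6: 'l'
  Position 5: 'd'
  Position 4: 'b'
  Position 3: 'g'
  Position 2: 'd'
  Position 1: 'f'
  Position 0: 'e'
Reversed: abldbgdfe

abldbgdfe


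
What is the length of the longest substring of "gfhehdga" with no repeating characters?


Input: "gfhehdga"
Sliding window (track last position of each char):
  Position 0 ('g'): window [0,0] length 1 -- new best
  Position 1 ('f'): window [0,1] length 2 -- new best
  Position 2 ('h'): window [0,2] length 3 -- new best
  Position 3 ('e'): window [0,3] length 4 -- new best
  Position 4 ('h'): repeat (last at 2), move window start to 3
  Position 4 ('h'): window [3,4] length 2
  Position 5 ('d'): window [3,5] length 3
  Position 6 ('g'): window [3,6] length 4
  Position 7 ('a'): window [3,7] length 5 -- new best
Longest substring with no repeats: "ehdga" with length 5

5


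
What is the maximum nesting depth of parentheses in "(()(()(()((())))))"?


Input: "(()(()(()((())))))"
Tracking depth:
  Position 0 '(': depth becomes 1
  Position 1 '(': depth becomes 2
  Position 2 ')': depth becomes 1
  Position 3 '(': depth becomes 2
  Position 4 '(': depth becomes 3
  Position 5 ')': depth becomes 2
  Position 6 '(': depth becomes 3
  Position 7 '(': depth becomes 4
  Position 8 ')': depth becomes 3
  Position 9 '(': depth becomes 4
  Position 10 '(': depth becomes 5
  Position 11 '(': depth becomes 6
  Position 12 ')': depth becomes 5
  Position 13 ')': depth becomes 4
  Position 14 ')': depth becomes 3
  Position 15 ')': depth becomes 2
  Position 16 ')': depth becomes 1
  Position 17 ')': depth becomes 0
Maximum depth reached: 6

6


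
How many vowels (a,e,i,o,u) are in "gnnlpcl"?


Input: gnnlpcl
Checking each character:
  'g' at position 0: consonant
  'n' at position 1: consonant
  'n' at position 2: consonant
  'l' at position 3: consonant
  'p' at position 4: consonant
  'c' at position 5: consonant
  'l' at position 6: consonant
Total vowels: 0

0


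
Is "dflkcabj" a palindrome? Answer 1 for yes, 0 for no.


Input: dflkcabj
Reversed: jbacklfd
  Compare pos 0 ('d') with pos 7 ('j'): MISMATCH
  Compare pos 1 ('f') with pos 6 ('b'): MISMATCH
  Compare pos 2 ('l') with pos 5 ('a'): MISMATCH
  Compare pos 3 ('k') with pos 4 ('c'): MISMATCH
Result: not a palindrome

0


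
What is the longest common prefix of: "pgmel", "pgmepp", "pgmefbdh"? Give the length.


Words: pgmel, pgmepp, pgmefbdh
  Position 0: all 'p' => match
  Position 1: all 'g' => match
  Position 2: all 'm' => match
  Position 3: all 'e' => match
  Position 4: ('l', 'p', 'f') => mismatch, stop
LCP = "pgme" (length 4)

4


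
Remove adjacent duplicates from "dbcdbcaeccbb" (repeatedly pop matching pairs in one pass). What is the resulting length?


Input: dbcdbcaeccbb
Stack-based adjacent duplicate removal:
  Read 'd': push. Stack: d
  Read 'b': push. Stack: db
  Read 'c': push. Stack: dbc
  Read 'd': push. Stack: dbcd
  Read 'b': push. Stack: dbcdb
  Read 'c': push. Stack: dbcdbc
  Read 'a': push. Stack: dbcdbca
  Read 'e': push. Stack: dbcdbcae
  Read 'c': push. Stack: dbcdbcaec
  Read 'c': matches stack top 'c' => pop. Stack: dbcdbcae
  Read 'b': push. Stack: dbcdbcaeb
  Read 'b': matches stack top 'b' => pop. Stack: dbcdbcae
Final stack: "dbcdbcae" (length 8)

8


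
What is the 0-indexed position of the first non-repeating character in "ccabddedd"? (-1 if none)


Input: ccabddedd
Character frequencies:
  'a': 1
  'b': 1
  'c': 2
  'd': 4
  'e': 1
Scanning left to right for freq == 1:
  Position 0 ('c'): freq=2, skip
  Position 1 ('c'): freq=2, skip
  Position 2 ('a'): unique! => answer = 2

2


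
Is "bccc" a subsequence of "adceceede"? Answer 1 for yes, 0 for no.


Check if "bccc" is a subsequence of "adceceede"
Greedy scan:
  Position 0 ('a'): no match needed
  Position 1 ('d'): no match needed
  Position 2 ('c'): no match needed
  Position 3 ('e'): no match needed
  Position 4 ('c'): no match needed
  Position 5 ('e'): no match needed
  Position 6 ('e'): no match needed
  Position 7 ('d'): no match needed
  Position 8 ('e'): no match needed
Only matched 0/4 characters => not a subsequence

0


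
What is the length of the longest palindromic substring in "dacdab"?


Input: "dacdab"
Checking substrings for palindromes:
  No multi-char palindromic substrings found
Longest palindromic substring: "d" with length 1

1


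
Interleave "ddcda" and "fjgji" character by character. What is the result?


Interleaving "ddcda" and "fjgji":
  Position 0: 'd' from first, 'f' from second => "df"
  Position 1: 'd' from first, 'j' from second => "dj"
  Position 2: 'c' from first, 'g' from second => "cg"
  Position 3: 'd' from first, 'j' from second => "dj"
  Position 4: 'a' from first, 'i' from second => "ai"
Result: dfdjcgdjai

dfdjcgdjai


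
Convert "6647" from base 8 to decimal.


Input: "6647" in base 8
Positional expansion:
  Digit '6' (value 6) x 8^3 = 3072
  Digit '6' (value 6) x 8^2 = 384
  Digit '4' (value 4) x 8^1 = 32
  Digit '7' (value 7) x 8^0 = 7
Sum = 3495

3495


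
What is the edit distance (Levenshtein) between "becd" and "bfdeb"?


Computing edit distance: "becd" -> "bfdeb"
DP table:
           b    f    d    e    b
      0    1    2    3    4    5
  b   1    0    1    2    3    4
  e   2    1    1    2    2    3
  c   3    2    2    2    3    3
  d   4    3    3    2    3    4
Edit distance = dp[4][5] = 4

4


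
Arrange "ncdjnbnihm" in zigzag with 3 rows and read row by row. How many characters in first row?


Zigzag "ncdjnbnihm" into 3 rows:
Placing characters:
  'n' => row 0
  'c' => row 1
  'd' => row 2
  'j' => row 1
  'n' => row 0
  'b' => row 1
  'n' => row 2
  'i' => row 1
  'h' => row 0
  'm' => row 1
Rows:
  Row 0: "nnh"
  Row 1: "cjbim"
  Row 2: "dn"
First row length: 3

3


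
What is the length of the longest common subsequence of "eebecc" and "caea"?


LCS of "eebecc" and "caea"
DP table:
           c    a    e    a
      0    0    0    0    0
  e   0    0    0    1    1
  e   0    0    0    1    1
  b   0    0    0    1    1
  e   0    0    0    1    1
  c   0    1    1    1    1
  c   0    1    1    1    1
LCS length = dp[6][4] = 1

1


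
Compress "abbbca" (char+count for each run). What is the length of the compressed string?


Input: abbbca
Runs:
  'a' x 1 => "a1"
  'b' x 3 => "b3"
  'c' x 1 => "c1"
  'a' x 1 => "a1"
Compressed: "a1b3c1a1"
Compressed length: 8

8


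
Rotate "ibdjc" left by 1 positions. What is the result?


Input: "ibdjc", rotate left by 1
First 1 characters: "i"
Remaining characters: "bdjc"
Concatenate remaining + first: "bdjc" + "i" = "bdjci"

bdjci


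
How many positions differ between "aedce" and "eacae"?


Comparing "aedce" and "eacae" position by position:
  Position 0: 'a' vs 'e' => DIFFER
  Position 1: 'e' vs 'a' => DIFFER
  Position 2: 'd' vs 'c' => DIFFER
  Position 3: 'c' vs 'a' => DIFFER
  Position 4: 'e' vs 'e' => same
Positions that differ: 4

4


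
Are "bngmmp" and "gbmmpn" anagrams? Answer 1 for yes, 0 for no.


Strings: "bngmmp", "gbmmpn"
Sorted first:  bgmmnp
Sorted second: bgmmnp
Sorted forms match => anagrams

1


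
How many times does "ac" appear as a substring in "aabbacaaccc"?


Searching for "ac" in "aabbacaaccc"
Scanning each position:
  Position 0: "aa" => no
  Position 1: "ab" => no
  Position 2: "bb" => no
  Position 3: "ba" => no
  Position 4: "ac" => MATCH
  Position 5: "ca" => no
  Position 6: "aa" => no
  Position 7: "ac" => MATCH
  Position 8: "cc" => no
  Position 9: "cc" => no
Total occurrences: 2

2


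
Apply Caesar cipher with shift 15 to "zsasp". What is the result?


Caesar cipher: shift "zsasp" by 15
  'z' (pos 25) + 15 = pos 14 = 'o'
  's' (pos 18) + 15 = pos 7 = 'h'
  'a' (pos 0) + 15 = pos 15 = 'p'
  's' (pos 18) + 15 = pos 7 = 'h'
  'p' (pos 15) + 15 = pos 4 = 'e'
Result: ohphe

ohphe


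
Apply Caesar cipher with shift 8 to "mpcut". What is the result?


Caesar cipher: shift "mpcut" by 8
  'm' (pos 12) + 8 = pos 20 = 'u'
  'p' (pos 15) + 8 = pos 23 = 'x'
  'c' (pos 2) + 8 = pos 10 = 'k'
  'u' (pos 20) + 8 = pos 2 = 'c'
  't' (pos 19) + 8 = pos 1 = 'b'
Result: uxkcb

uxkcb


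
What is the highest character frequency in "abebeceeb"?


Input: abebeceeb
Character counts:
  'a': 1
  'b': 3
  'c': 1
  'e': 4
Maximum frequency: 4

4


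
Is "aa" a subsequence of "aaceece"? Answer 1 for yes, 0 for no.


Check if "aa" is a subsequence of "aaceece"
Greedy scan:
  Position 0 ('a'): matches sub[0] = 'a'
  Position 1 ('a'): matches sub[1] = 'a'
  Position 2 ('c'): no match needed
  Position 3 ('e'): no match needed
  Position 4 ('e'): no match needed
  Position 5 ('c'): no match needed
  Position 6 ('e'): no match needed
All 2 characters matched => is a subsequence

1


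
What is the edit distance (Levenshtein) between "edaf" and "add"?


Computing edit distance: "edaf" -> "add"
DP table:
           a    d    d
      0    1    2    3
  e   1    1    2    3
  d   2    2    1    2
  a   3    2    2    2
  f   4    3    3    3
Edit distance = dp[4][3] = 3

3


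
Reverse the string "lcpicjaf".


Input: lcpicjaf
Reading characters right to left:
  Position 7: 'f'
  Position 6: 'a'
  Position 5: 'j'
  Position 4: 'c'
  Position 3: 'i'
  Position 2: 'p'
  Position 1: 'c'
  Position 0: 'l'
Reversed: fajcipcl

fajcipcl


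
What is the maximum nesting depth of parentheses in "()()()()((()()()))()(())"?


Input: "()()()()((()()()))()(())"
Tracking depth:
  Position 0 '(': depth becomes 1
  Position 1 ')': depth becomes 0
  Position 2 '(': depth becomes 1
  Position 3 ')': depth becomes 0
  Position 4 '(': depth becomes 1
  Position 5 ')': depth becomes 0
  Position 6 '(': depth becomes 1
  Position 7 ')': depth becomes 0
  Position 8 '(': depth becomes 1
  Position 9 '(': depth becomes 2
  Position 10 '(': depth becomes 3
  Position 11 ')': depth becomes 2
  Position 12 '(': depth becomes 3
  Position 13 ')': depth becomes 2
  Position 14 '(': depth becomes 3
  Position 15 ')': depth becomes 2
  Position 16 ')': depth becomes 1
  Position 17 ')': depth becomes 0
  Position 18 '(': depth becomes 1
  Position 19 ')': depth becomes 0
  Position 20 '(': depth becomes 1
  Position 21 '(': depth becomes 2
  Position 22 ')': depth becomes 1
  Position 23 ')': depth becomes 0
Maximum depth reached: 3

3


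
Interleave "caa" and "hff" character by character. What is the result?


Interleaving "caa" and "hff":
  Position 0: 'c' from first, 'h' from second => "ch"
  Position 1: 'a' from first, 'f' from second => "af"
  Position 2: 'a' from first, 'f' from second => "af"
Result: chafaf

chafaf


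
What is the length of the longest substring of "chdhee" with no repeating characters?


Input: "chdhee"
Sliding window (track last position of each char):
  Position 0 ('c'): window [0,0] length 1 -- new best
  Position 1 ('h'): window [0,1] length 2 -- new best
  Position 2 ('d'): window [0,2] length 3 -- new best
  Position 3 ('h'): repeat (last at 1), move window start to 2
  Position 3 ('h'): window [2,3] length 2
  Position 4 ('e'): window [2,4] length 3
  Position 5 ('e'): repeat (last at 4), move window start to 5
  Position 5 ('e'): window [5,5] length 1
Longest substring with no repeats: "chd" with length 3

3


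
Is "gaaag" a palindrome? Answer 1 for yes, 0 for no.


Input: gaaag
Reversed: gaaag
  Compare pos 0 ('g') with pos 4 ('g'): match
  Compare pos 1 ('a') with pos 3 ('a'): match
Result: palindrome

1


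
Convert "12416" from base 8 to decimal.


Input: "12416" in base 8
Positional expansion:
  Digit '1' (value 1) x 8^4 = 4096
  Digit '2' (value 2) x 8^3 = 1024
  Digit '4' (value 4) x 8^2 = 256
  Digit '1' (value 1) x 8^1 = 8
  Digit '6' (value 6) x 8^0 = 6
Sum = 5390

5390


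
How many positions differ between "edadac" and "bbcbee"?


Comparing "edadac" and "bbcbee" position by position:
  Position 0: 'e' vs 'b' => DIFFER
  Position 1: 'd' vs 'b' => DIFFER
  Position 2: 'a' vs 'c' => DIFFER
  Position 3: 'd' vs 'b' => DIFFER
  Position 4: 'a' vs 'e' => DIFFER
  Position 5: 'c' vs 'e' => DIFFER
Positions that differ: 6

6


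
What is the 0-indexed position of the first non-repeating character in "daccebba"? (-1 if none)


Input: daccebba
Character frequencies:
  'a': 2
  'b': 2
  'c': 2
  'd': 1
  'e': 1
Scanning left to right for freq == 1:
  Position 0 ('d'): unique! => answer = 0

0


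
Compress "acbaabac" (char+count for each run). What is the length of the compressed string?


Input: acbaabac
Runs:
  'a' x 1 => "a1"
  'c' x 1 => "c1"
  'b' x 1 => "b1"
  'a' x 2 => "a2"
  'b' x 1 => "b1"
  'a' x 1 => "a1"
  'c' x 1 => "c1"
Compressed: "a1c1b1a2b1a1c1"
Compressed length: 14

14


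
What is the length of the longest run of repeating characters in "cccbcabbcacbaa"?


Input: "cccbcabbcacbaa"
Scanning for longest run:
  Position 1 ('c'): continues run of 'c', length=2
  Position 2 ('c'): continues run of 'c', length=3
  Position 3 ('b'): new char, reset run to 1
  Position 4 ('c'): new char, reset run to 1
  Position 5 ('a'): new char, reset run to 1
  Position 6 ('b'): new char, reset run to 1
  Position 7 ('b'): continues run of 'b', length=2
  Position 8 ('c'): new char, reset run to 1
  Position 9 ('a'): new char, reset run to 1
  Position 10 ('c'): new char, reset run to 1
  Position 11 ('b'): new char, reset run to 1
  Position 12 ('a'): new char, reset run to 1
  Position 13 ('a'): continues run of 'a', length=2
Longest run: 'c' with length 3

3


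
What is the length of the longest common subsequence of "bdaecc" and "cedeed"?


LCS of "bdaecc" and "cedeed"
DP table:
           c    e    d    e    e    d
      0    0    0    0    0    0    0
  b   0    0    0    0    0    0    0
  d   0    0    0    1    1    1    1
  a   0    0    0    1    1    1    1
  e   0    0    1    1    2    2    2
  c   0    1    1    1    2    2    2
  c   0    1    1    1    2    2    2
LCS length = dp[6][6] = 2

2


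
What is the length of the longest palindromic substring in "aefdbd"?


Input: "aefdbd"
Checking substrings for palindromes:
  [3:6] "dbd" (len 3) => palindrome
Longest palindromic substring: "dbd" with length 3

3


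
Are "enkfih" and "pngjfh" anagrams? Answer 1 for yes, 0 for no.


Strings: "enkfih", "pngjfh"
Sorted first:  efhikn
Sorted second: fghjnp
Differ at position 0: 'e' vs 'f' => not anagrams

0


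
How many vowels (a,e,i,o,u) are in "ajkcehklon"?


Input: ajkcehklon
Checking each character:
  'a' at position 0: vowel (running total: 1)
  'j' at position 1: consonant
  'k' at position 2: consonant
  'c' at position 3: consonant
  'e' at position 4: vowel (running total: 2)
  'h' at position 5: consonant
  'k' at position 6: consonant
  'l' at position 7: consonant
  'o' at position 8: vowel (running total: 3)
  'n' at position 9: consonant
Total vowels: 3

3


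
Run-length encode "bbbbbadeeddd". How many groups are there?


Input: bbbbbadeeddd
Scanning for consecutive runs:
  Group 1: 'b' x 5 (positions 0-4)
  Group 2: 'a' x 1 (positions 5-5)
  Group 3: 'd' x 1 (positions 6-6)
  Group 4: 'e' x 2 (positions 7-8)
  Group 5: 'd' x 3 (positions 9-11)
Total groups: 5

5


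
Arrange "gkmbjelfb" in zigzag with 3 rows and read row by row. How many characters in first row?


Zigzag "gkmbjelfb" into 3 rows:
Placing characters:
  'g' => row 0
  'k' => row 1
  'm' => row 2
  'b' => row 1
  'j' => row 0
  'e' => row 1
  'l' => row 2
  'f' => row 1
  'b' => row 0
Rows:
  Row 0: "gjb"
  Row 1: "kbef"
  Row 2: "ml"
First row length: 3

3


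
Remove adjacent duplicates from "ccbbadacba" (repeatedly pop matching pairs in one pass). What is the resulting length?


Input: ccbbadacba
Stack-based adjacent duplicate removal:
  Read 'c': push. Stack: c
  Read 'c': matches stack top 'c' => pop. Stack: (empty)
  Read 'b': push. Stack: b
  Read 'b': matches stack top 'b' => pop. Stack: (empty)
  Read 'a': push. Stack: a
  Read 'd': push. Stack: ad
  Read 'a': push. Stack: ada
  Read 'c': push. Stack: adac
  Read 'b': push. Stack: adacb
  Read 'a': push. Stack: adacba
Final stack: "adacba" (length 6)

6


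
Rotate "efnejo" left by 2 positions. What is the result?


Input: "efnejo", rotate left by 2
First 2 characters: "ef"
Remaining characters: "nejo"
Concatenate remaining + first: "nejo" + "ef" = "nejoef"

nejoef


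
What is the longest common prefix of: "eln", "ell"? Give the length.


Words: eln, ell
  Position 0: all 'e' => match
  Position 1: all 'l' => match
  Position 2: ('n', 'l') => mismatch, stop
LCP = "el" (length 2)

2


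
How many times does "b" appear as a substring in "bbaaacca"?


Searching for "b" in "bbaaacca"
Scanning each position:
  Position 0: "b" => MATCH
  Position 1: "b" => MATCH
  Position 2: "a" => no
  Position 3: "a" => no
  Position 4: "a" => no
  Position 5: "c" => no
  Position 6: "c" => no
  Position 7: "a" => no
Total occurrences: 2

2


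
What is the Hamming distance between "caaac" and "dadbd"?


Comparing "caaac" and "dadbd" position by position:
  Position 0: 'c' vs 'd' => differ
  Position 1: 'a' vs 'a' => same
  Position 2: 'a' vs 'd' => differ
  Position 3: 'a' vs 'b' => differ
  Position 4: 'c' vs 'd' => differ
Total differences (Hamming distance): 4

4


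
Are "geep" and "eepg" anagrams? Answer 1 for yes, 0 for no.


Strings: "geep", "eepg"
Sorted first:  eegp
Sorted second: eegp
Sorted forms match => anagrams

1


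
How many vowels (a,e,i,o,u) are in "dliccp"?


Input: dliccp
Checking each character:
  'd' at position 0: consonant
  'l' at position 1: consonant
  'i' at position 2: vowel (running total: 1)
  'c' at position 3: consonant
  'c' at position 4: consonant
  'p' at position 5: consonant
Total vowels: 1

1
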